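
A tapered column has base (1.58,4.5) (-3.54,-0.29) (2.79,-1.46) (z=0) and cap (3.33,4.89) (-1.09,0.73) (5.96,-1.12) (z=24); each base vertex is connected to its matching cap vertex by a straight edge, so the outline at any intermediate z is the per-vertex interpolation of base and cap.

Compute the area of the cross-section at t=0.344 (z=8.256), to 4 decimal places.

Area at t=0.344: 18.4658

Cross-section at t=0.344: each vertex is (1-t)·p0[i] + t·p1[i].
  v1: (1-0.344)·(1.58,4.5) + 0.344·(3.33,4.89) = (2.1820,4.6342)
  v2: (1-0.344)·(-3.54,-0.29) + 0.344·(-1.09,0.73) = (-2.6972,0.0609)
  v3: (1-0.344)·(2.79,-1.46) + 0.344·(5.96,-1.12) = (3.8805,-1.3430)
Shoelace sum Σ(x_i·y_{i+1} − x_{i+1}·y_i):
  i=1: 2.1820·0.0609 − -2.6972·4.6342 = +12.6321 (running +12.6321)
  i=2: -2.6972·-1.3430 − 3.8805·0.0609 = +3.3862 (running +16.0183)
  i=3: 3.8805·4.6342 − 2.1820·-1.3430 = +20.9133 (running +36.9316)
Area = |Σ|/2 = |36.9316|/2 = 18.4658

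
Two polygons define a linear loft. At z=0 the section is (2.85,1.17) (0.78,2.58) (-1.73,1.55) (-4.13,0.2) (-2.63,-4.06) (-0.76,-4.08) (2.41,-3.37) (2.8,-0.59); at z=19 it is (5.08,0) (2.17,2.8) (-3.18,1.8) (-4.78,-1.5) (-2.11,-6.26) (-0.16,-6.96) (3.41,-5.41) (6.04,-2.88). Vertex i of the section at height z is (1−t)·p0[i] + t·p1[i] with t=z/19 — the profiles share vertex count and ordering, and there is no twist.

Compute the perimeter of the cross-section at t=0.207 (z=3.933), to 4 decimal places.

Cross-section at t=0.207: each vertex is (1-t)·p0[i] + t·p1[i].
  v1: (1-0.207)·(2.85,1.17) + 0.207·(5.08,0) = (3.3116,0.9278)
  v2: (1-0.207)·(0.78,2.58) + 0.207·(2.17,2.8) = (1.0677,2.6255)
  v3: (1-0.207)·(-1.73,1.55) + 0.207·(-3.18,1.8) = (-2.0301,1.6018)
  v4: (1-0.207)·(-4.13,0.2) + 0.207·(-4.78,-1.5) = (-4.2645,-0.1519)
  v5: (1-0.207)·(-2.63,-4.06) + 0.207·(-2.11,-6.26) = (-2.5224,-4.5154)
  v6: (1-0.207)·(-0.76,-4.08) + 0.207·(-0.16,-6.96) = (-0.6358,-4.6762)
  v7: (1-0.207)·(2.41,-3.37) + 0.207·(3.41,-5.41) = (2.6170,-3.7923)
  v8: (1-0.207)·(2.8,-0.59) + 0.207·(6.04,-2.88) = (3.4707,-1.0640)
Perimeter = Σ |v_{i+1} − v_i|:
  edge 1→2: √(-2.2439² + 1.6977²) = 2.8138 (running 2.8138)
  edge 2→3: √(-3.0979² + -1.0238²) = 3.2627 (running 6.0764)
  edge 3→4: √(-2.2344² + -1.7537²) = 2.8404 (running 8.9168)
  edge 4→5: √(1.7422² + -4.3635²) = 4.6984 (running 13.6153)
  edge 5→6: √(1.8866² + -0.1608²) = 1.8934 (running 15.5087)
  edge 6→7: √(3.2528² + 0.8839²) = 3.3707 (running 18.8794)
  edge 7→8: √(0.8537² + 2.7283²) = 2.8587 (running 21.7381)
  edge 8→1: √(-0.1591² + 1.9918²) = 1.9982 (running 23.7363)
Perimeter = 23.7363

Perimeter at t=0.207: 23.7363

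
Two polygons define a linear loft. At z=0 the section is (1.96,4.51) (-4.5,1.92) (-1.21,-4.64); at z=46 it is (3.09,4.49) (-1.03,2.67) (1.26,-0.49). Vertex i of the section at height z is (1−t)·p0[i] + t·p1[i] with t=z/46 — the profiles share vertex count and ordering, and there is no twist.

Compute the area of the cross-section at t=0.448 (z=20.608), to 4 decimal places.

Cross-section at t=0.448: each vertex is (1-t)·p0[i] + t·p1[i].
  v1: (1-0.448)·(1.96,4.51) + 0.448·(3.09,4.49) = (2.4662,4.5010)
  v2: (1-0.448)·(-4.5,1.92) + 0.448·(-1.03,2.67) = (-2.9454,2.2560)
  v3: (1-0.448)·(-1.21,-4.64) + 0.448·(1.26,-0.49) = (-0.1034,-2.7808)
Shoelace sum Σ(x_i·y_{i+1} − x_{i+1}·y_i):
  i=1: 2.4662·2.2560 − -2.9454·4.5010 = +18.8214 (running +18.8214)
  i=2: -2.9454·-2.7808 − -0.1034·2.2560 = +8.4240 (running +27.2454)
  i=3: -0.1034·4.5010 − 2.4662·-2.7808 = +6.3925 (running +33.6380)
Area = |Σ|/2 = |33.6380|/2 = 16.8190

Area at t=0.448: 16.8190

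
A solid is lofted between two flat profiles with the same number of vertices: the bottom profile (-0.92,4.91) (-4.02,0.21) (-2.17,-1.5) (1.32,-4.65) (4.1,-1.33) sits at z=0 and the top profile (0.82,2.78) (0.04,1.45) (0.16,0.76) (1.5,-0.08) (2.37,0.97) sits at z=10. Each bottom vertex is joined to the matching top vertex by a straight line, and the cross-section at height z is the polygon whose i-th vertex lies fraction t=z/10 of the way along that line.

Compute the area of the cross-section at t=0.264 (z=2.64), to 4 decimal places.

Cross-section at t=0.264: each vertex is (1-t)·p0[i] + t·p1[i].
  v1: (1-0.264)·(-0.92,4.91) + 0.264·(0.82,2.78) = (-0.4606,4.3477)
  v2: (1-0.264)·(-4.02,0.21) + 0.264·(0.04,1.45) = (-2.9482,0.5374)
  v3: (1-0.264)·(-2.17,-1.5) + 0.264·(0.16,0.76) = (-1.5549,-0.9034)
  v4: (1-0.264)·(1.32,-4.65) + 0.264·(1.5,-0.08) = (1.3675,-3.4435)
  v5: (1-0.264)·(4.1,-1.33) + 0.264·(2.37,0.97) = (3.6433,-0.7228)
Shoelace sum Σ(x_i·y_{i+1} − x_{i+1}·y_i):
  i=1: -0.4606·0.5374 − -2.9482·4.3477 = +12.5701 (running +12.5701)
  i=2: -2.9482·-0.9034 − -1.5549·0.5374 = +3.4988 (running +16.0689)
  i=3: -1.5549·-3.4435 − 1.3675·-0.9034 = +6.5896 (running +22.6585)
  i=4: 1.3675·-0.7228 − 3.6433·-3.4435 = +11.5573 (running +34.2158)
  i=5: 3.6433·4.3477 − -0.4606·-0.7228 = +15.5069 (running +49.7227)
Area = |Σ|/2 = |49.7227|/2 = 24.8613

Area at t=0.264: 24.8613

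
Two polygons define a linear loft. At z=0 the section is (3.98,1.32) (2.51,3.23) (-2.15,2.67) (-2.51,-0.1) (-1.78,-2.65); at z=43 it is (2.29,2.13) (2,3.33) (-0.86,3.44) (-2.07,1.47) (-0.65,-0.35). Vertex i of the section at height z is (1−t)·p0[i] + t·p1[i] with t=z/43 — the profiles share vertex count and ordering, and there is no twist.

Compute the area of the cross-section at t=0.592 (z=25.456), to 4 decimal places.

Area at t=0.592: 14.4149

Cross-section at t=0.592: each vertex is (1-t)·p0[i] + t·p1[i].
  v1: (1-0.592)·(3.98,1.32) + 0.592·(2.29,2.13) = (2.9795,1.7995)
  v2: (1-0.592)·(2.51,3.23) + 0.592·(2,3.33) = (2.2081,3.2892)
  v3: (1-0.592)·(-2.15,2.67) + 0.592·(-0.86,3.44) = (-1.3863,3.1258)
  v4: (1-0.592)·(-2.51,-0.1) + 0.592·(-2.07,1.47) = (-2.2495,0.8294)
  v5: (1-0.592)·(-1.78,-2.65) + 0.592·(-0.65,-0.35) = (-1.1110,-1.2884)
Shoelace sum Σ(x_i·y_{i+1} − x_{i+1}·y_i):
  i=1: 2.9795·3.2892 − 2.2081·1.7995 = +5.8268 (running +5.8268)
  i=2: 2.2081·3.1258 − -1.3863·3.2892 = +11.4620 (running +17.2887)
  i=3: -1.3863·0.8294 − -2.2495·3.1258 = +5.8818 (running +23.1705)
  i=4: -2.2495·-1.2884 − -1.1110·0.8294 = +3.8198 (running +26.9903)
  i=5: -1.1110·1.7995 − 2.9795·-1.2884 = +1.8395 (running +28.8298)
Area = |Σ|/2 = |28.8298|/2 = 14.4149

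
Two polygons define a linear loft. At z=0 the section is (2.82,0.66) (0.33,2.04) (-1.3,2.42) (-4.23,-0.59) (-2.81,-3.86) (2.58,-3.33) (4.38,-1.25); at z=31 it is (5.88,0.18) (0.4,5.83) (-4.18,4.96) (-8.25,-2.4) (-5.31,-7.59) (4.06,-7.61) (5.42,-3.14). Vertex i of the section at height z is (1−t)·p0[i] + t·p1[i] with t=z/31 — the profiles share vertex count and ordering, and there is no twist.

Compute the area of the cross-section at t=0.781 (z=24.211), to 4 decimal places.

Area at t=0.781: 111.2727

Cross-section at t=0.781: each vertex is (1-t)·p0[i] + t·p1[i].
  v1: (1-0.781)·(2.82,0.66) + 0.781·(5.88,0.18) = (5.2099,0.2851)
  v2: (1-0.781)·(0.33,2.04) + 0.781·(0.4,5.83) = (0.3847,5.0000)
  v3: (1-0.781)·(-1.3,2.42) + 0.781·(-4.18,4.96) = (-3.5493,4.4037)
  v4: (1-0.781)·(-4.23,-0.59) + 0.781·(-8.25,-2.4) = (-7.3696,-2.0036)
  v5: (1-0.781)·(-2.81,-3.86) + 0.781·(-5.31,-7.59) = (-4.7625,-6.7731)
  v6: (1-0.781)·(2.58,-3.33) + 0.781·(4.06,-7.61) = (3.7359,-6.6727)
  v7: (1-0.781)·(4.38,-1.25) + 0.781·(5.42,-3.14) = (5.1922,-2.7261)
Shoelace sum Σ(x_i·y_{i+1} − x_{i+1}·y_i):
  i=1: 5.2099·5.0000 − 0.3847·0.2851 = +25.9396 (running +25.9396)
  i=2: 0.3847·4.4037 − -3.5493·5.0000 = +19.4404 (running +45.3799)
  i=3: -3.5493·-2.0036 − -7.3696·4.4037 = +39.5653 (running +84.9452)
  i=4: -7.3696·-6.7731 − -4.7625·-2.0036 = +40.3732 (running +125.3184)
  i=5: -4.7625·-6.6727 − 3.7359·-6.7731 = +57.0822 (running +182.4006)
  i=6: 3.7359·-2.7261 − 5.1922·-6.6727 = +24.4618 (running +206.8624)
  i=7: 5.1922·0.2851 − 5.2099·-2.7261 = +15.6830 (running +222.5454)
Area = |Σ|/2 = |222.5454|/2 = 111.2727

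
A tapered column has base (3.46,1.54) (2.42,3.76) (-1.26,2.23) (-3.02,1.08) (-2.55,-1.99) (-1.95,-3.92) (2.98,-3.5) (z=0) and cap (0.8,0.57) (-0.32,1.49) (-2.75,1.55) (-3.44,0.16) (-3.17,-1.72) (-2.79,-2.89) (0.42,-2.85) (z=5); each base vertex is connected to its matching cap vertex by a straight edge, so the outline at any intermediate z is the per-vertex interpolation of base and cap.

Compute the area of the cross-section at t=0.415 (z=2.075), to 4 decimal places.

Area at t=0.415: 27.6218

Cross-section at t=0.415: each vertex is (1-t)·p0[i] + t·p1[i].
  v1: (1-0.415)·(3.46,1.54) + 0.415·(0.8,0.57) = (2.3561,1.1374)
  v2: (1-0.415)·(2.42,3.76) + 0.415·(-0.32,1.49) = (1.2829,2.8179)
  v3: (1-0.415)·(-1.26,2.23) + 0.415·(-2.75,1.55) = (-1.8783,1.9478)
  v4: (1-0.415)·(-3.02,1.08) + 0.415·(-3.44,0.16) = (-3.1943,0.6982)
  v5: (1-0.415)·(-2.55,-1.99) + 0.415·(-3.17,-1.72) = (-2.8073,-1.8780)
  v6: (1-0.415)·(-1.95,-3.92) + 0.415·(-2.79,-2.89) = (-2.2986,-3.4925)
  v7: (1-0.415)·(2.98,-3.5) + 0.415·(0.42,-2.85) = (1.9176,-3.2302)
Shoelace sum Σ(x_i·y_{i+1} − x_{i+1}·y_i):
  i=1: 2.3561·2.8179 − 1.2829·1.1374 = +5.1801 (running +5.1801)
  i=2: 1.2829·1.9478 − -1.8783·2.8179 = +7.7919 (running +12.9721)
  i=3: -1.8783·0.6982 − -3.1943·1.9478 = +4.9104 (running +17.8825)
  i=4: -3.1943·-1.8780 − -2.8073·0.6982 = +7.9588 (running +25.8413)
  i=5: -2.8073·-3.4925 − -2.2986·-1.8780 = +5.4880 (running +31.3292)
  i=6: -2.2986·-3.2302 − 1.9176·-3.4925 = +14.1224 (running +45.4516)
  i=7: 1.9176·1.1374 − 2.3561·-3.2302 = +9.7920 (running +55.2436)
Area = |Σ|/2 = |55.2436|/2 = 27.6218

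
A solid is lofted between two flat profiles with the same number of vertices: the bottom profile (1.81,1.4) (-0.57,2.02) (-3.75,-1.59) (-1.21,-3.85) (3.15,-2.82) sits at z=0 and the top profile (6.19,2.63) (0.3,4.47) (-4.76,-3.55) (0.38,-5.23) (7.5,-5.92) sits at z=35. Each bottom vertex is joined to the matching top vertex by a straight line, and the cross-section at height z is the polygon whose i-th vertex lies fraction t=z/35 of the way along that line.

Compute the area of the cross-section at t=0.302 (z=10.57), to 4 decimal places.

Cross-section at t=0.302: each vertex is (1-t)·p0[i] + t·p1[i].
  v1: (1-0.302)·(1.81,1.4) + 0.302·(6.19,2.63) = (3.1328,1.7715)
  v2: (1-0.302)·(-0.57,2.02) + 0.302·(0.3,4.47) = (-0.3073,2.7599)
  v3: (1-0.302)·(-3.75,-1.59) + 0.302·(-4.76,-3.55) = (-4.0550,-2.1819)
  v4: (1-0.302)·(-1.21,-3.85) + 0.302·(0.38,-5.23) = (-0.7298,-4.2668)
  v5: (1-0.302)·(3.15,-2.82) + 0.302·(7.5,-5.92) = (4.4637,-3.7562)
Shoelace sum Σ(x_i·y_{i+1} − x_{i+1}·y_i):
  i=1: 3.1328·2.7599 − -0.3073·1.7715 = +9.1904 (running +9.1904)
  i=2: -0.3073·-2.1819 − -4.0550·2.7599 = +11.8619 (running +21.0523)
  i=3: -4.0550·-4.2668 − -0.7298·-2.1819 = +15.7094 (running +36.7617)
  i=4: -0.7298·-3.7562 − 4.4637·-4.2668 = +21.7869 (running +58.5485)
  i=5: 4.4637·1.7715 − 3.1328·-3.7562 = +19.6745 (running +78.2231)
Area = |Σ|/2 = |78.2231|/2 = 39.1115

Area at t=0.302: 39.1115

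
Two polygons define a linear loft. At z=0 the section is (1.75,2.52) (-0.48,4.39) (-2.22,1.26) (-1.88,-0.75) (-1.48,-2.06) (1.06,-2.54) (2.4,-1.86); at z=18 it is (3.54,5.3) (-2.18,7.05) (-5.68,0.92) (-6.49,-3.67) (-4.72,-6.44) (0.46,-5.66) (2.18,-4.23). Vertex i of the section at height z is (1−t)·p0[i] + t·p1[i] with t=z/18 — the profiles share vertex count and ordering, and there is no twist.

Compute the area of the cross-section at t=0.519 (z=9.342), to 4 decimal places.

Area at t=0.519: 54.2789

Cross-section at t=0.519: each vertex is (1-t)·p0[i] + t·p1[i].
  v1: (1-0.519)·(1.75,2.52) + 0.519·(3.54,5.3) = (2.6790,3.9628)
  v2: (1-0.519)·(-0.48,4.39) + 0.519·(-2.18,7.05) = (-1.3623,5.7705)
  v3: (1-0.519)·(-2.22,1.26) + 0.519·(-5.68,0.92) = (-4.0157,1.0835)
  v4: (1-0.519)·(-1.88,-0.75) + 0.519·(-6.49,-3.67) = (-4.2726,-2.2655)
  v5: (1-0.519)·(-1.48,-2.06) + 0.519·(-4.72,-6.44) = (-3.1616,-4.3332)
  v6: (1-0.519)·(1.06,-2.54) + 0.519·(0.46,-5.66) = (0.7486,-4.1593)
  v7: (1-0.519)·(2.4,-1.86) + 0.519·(2.18,-4.23) = (2.2858,-3.0900)
Shoelace sum Σ(x_i·y_{i+1} − x_{i+1}·y_i):
  i=1: 2.6790·5.7705 − -1.3623·3.9628 = +20.8579 (running +20.8579)
  i=2: -1.3623·1.0835 − -4.0157·5.7705 = +21.6969 (running +42.5548)
  i=3: -4.0157·-2.2655 − -4.2726·1.0835 = +13.7271 (running +56.2819)
  i=4: -4.2726·-4.3332 − -3.1616·-2.2655 = +11.3516 (running +67.6335)
  i=5: -3.1616·-4.1593 − 0.7486·-4.3332 = +16.3937 (running +84.0271)
  i=6: 0.7486·-3.0900 − 2.2858·-4.1593 = +7.1942 (running +91.2213)
  i=7: 2.2858·3.9628 − 2.6790·-3.0900 = +17.3365 (running +108.5578)
Area = |Σ|/2 = |108.5578|/2 = 54.2789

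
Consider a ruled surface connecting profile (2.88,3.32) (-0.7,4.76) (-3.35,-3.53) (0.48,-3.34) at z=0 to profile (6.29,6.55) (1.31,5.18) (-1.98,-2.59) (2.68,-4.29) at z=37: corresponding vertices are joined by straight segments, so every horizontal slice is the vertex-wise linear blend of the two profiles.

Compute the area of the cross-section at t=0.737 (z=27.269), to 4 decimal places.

Cross-section at t=0.737: each vertex is (1-t)·p0[i] + t·p1[i].
  v1: (1-0.737)·(2.88,3.32) + 0.737·(6.29,6.55) = (5.3932,5.7005)
  v2: (1-0.737)·(-0.7,4.76) + 0.737·(1.31,5.18) = (0.7814,5.0695)
  v3: (1-0.737)·(-3.35,-3.53) + 0.737·(-1.98,-2.59) = (-2.3403,-2.8372)
  v4: (1-0.737)·(0.48,-3.34) + 0.737·(2.68,-4.29) = (2.1014,-4.0401)
Shoelace sum Σ(x_i·y_{i+1} − x_{i+1}·y_i):
  i=1: 5.3932·5.0695 − 0.7814·5.7005 = +22.8867 (running +22.8867)
  i=2: 0.7814·-2.8372 − -2.3403·5.0695 = +9.6474 (running +32.5341)
  i=3: -2.3403·-4.0401 − 2.1014·-2.8372 = +15.4173 (running +47.9514)
  i=4: 2.1014·5.7005 − 5.3932·-4.0401 = +33.7683 (running +81.7197)
Area = |Σ|/2 = |81.7197|/2 = 40.8598

Area at t=0.737: 40.8598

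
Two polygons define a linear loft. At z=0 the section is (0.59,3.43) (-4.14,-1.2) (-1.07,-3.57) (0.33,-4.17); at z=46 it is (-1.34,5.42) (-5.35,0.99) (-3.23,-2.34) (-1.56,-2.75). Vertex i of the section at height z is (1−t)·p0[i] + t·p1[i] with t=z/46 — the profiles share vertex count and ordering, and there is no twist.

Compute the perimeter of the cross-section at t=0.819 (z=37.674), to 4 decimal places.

Perimeter at t=0.819: 19.7417

Cross-section at t=0.819: each vertex is (1-t)·p0[i] + t·p1[i].
  v1: (1-0.819)·(0.59,3.43) + 0.819·(-1.34,5.42) = (-0.9907,5.0598)
  v2: (1-0.819)·(-4.14,-1.2) + 0.819·(-5.35,0.99) = (-5.1310,0.5936)
  v3: (1-0.819)·(-1.07,-3.57) + 0.819·(-3.23,-2.34) = (-2.8390,-2.5626)
  v4: (1-0.819)·(0.33,-4.17) + 0.819·(-1.56,-2.75) = (-1.2179,-3.0070)
Perimeter = Σ |v_{i+1} − v_i|:
  edge 1→2: √(-4.1403² + -4.4662²) = 6.0901 (running 6.0901)
  edge 2→3: √(2.2919² + -3.1562²) = 3.9006 (running 9.9907)
  edge 3→4: √(1.6211² + -0.4444²) = 1.6809 (running 11.6717)
  edge 4→1: √(0.2272² + 8.0668²) = 8.0700 (running 19.7417)
Perimeter = 19.7417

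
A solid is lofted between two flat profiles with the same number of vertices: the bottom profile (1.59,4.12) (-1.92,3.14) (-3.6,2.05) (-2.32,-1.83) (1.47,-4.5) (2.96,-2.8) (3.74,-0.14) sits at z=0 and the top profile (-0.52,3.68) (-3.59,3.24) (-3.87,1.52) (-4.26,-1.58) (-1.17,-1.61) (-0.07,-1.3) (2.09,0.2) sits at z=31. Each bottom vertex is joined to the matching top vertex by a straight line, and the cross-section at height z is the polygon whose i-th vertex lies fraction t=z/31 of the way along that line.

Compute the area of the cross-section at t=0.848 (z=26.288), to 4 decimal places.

Cross-section at t=0.848: each vertex is (1-t)·p0[i] + t·p1[i].
  v1: (1-0.848)·(1.59,4.12) + 0.848·(-0.52,3.68) = (-0.1993,3.7469)
  v2: (1-0.848)·(-1.92,3.14) + 0.848·(-3.59,3.24) = (-3.3362,3.2248)
  v3: (1-0.848)·(-3.6,2.05) + 0.848·(-3.87,1.52) = (-3.8290,1.6006)
  v4: (1-0.848)·(-2.32,-1.83) + 0.848·(-4.26,-1.58) = (-3.9651,-1.6180)
  v5: (1-0.848)·(1.47,-4.5) + 0.848·(-1.17,-1.61) = (-0.7687,-2.0493)
  v6: (1-0.848)·(2.96,-2.8) + 0.848·(-0.07,-1.3) = (0.3906,-1.5280)
  v7: (1-0.848)·(3.74,-0.14) + 0.848·(2.09,0.2) = (2.3408,0.1483)
Shoelace sum Σ(x_i·y_{i+1} − x_{i+1}·y_i):
  i=1: -0.1993·3.2248 − -3.3362·3.7469 = +11.8576 (running +11.8576)
  i=2: -3.3362·1.6006 − -3.8290·3.2248 = +7.0079 (running +18.8655)
  i=3: -3.8290·-1.6180 − -3.9651·1.6006 = +12.5417 (running +31.4071)
  i=4: -3.9651·-2.0493 − -0.7687·-1.6180 = +6.8819 (running +38.2890)
  i=5: -0.7687·-1.5280 − 0.3906·-2.0493 = +1.9750 (running +40.2640)
  i=6: 0.3906·0.1483 − 2.3408·-1.5280 = +3.6347 (running +43.8986)
  i=7: 2.3408·3.7469 − -0.1993·0.1483 = +8.8003 (running +52.6989)
Area = |Σ|/2 = |52.6989|/2 = 26.3494

Area at t=0.848: 26.3494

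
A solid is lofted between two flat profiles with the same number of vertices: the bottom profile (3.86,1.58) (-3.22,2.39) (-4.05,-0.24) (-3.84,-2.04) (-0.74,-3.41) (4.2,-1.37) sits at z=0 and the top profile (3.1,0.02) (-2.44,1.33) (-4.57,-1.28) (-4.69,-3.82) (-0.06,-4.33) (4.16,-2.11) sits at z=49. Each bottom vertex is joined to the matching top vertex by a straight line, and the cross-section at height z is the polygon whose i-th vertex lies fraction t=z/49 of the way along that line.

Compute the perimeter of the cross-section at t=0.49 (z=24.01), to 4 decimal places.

Perimeter at t=0.49: 23.2412

Cross-section at t=0.49: each vertex is (1-t)·p0[i] + t·p1[i].
  v1: (1-0.49)·(3.86,1.58) + 0.49·(3.1,0.02) = (3.4876,0.8156)
  v2: (1-0.49)·(-3.22,2.39) + 0.49·(-2.44,1.33) = (-2.8378,1.8706)
  v3: (1-0.49)·(-4.05,-0.24) + 0.49·(-4.57,-1.28) = (-4.3048,-0.7496)
  v4: (1-0.49)·(-3.84,-2.04) + 0.49·(-4.69,-3.82) = (-4.2565,-2.9122)
  v5: (1-0.49)·(-0.74,-3.41) + 0.49·(-0.06,-4.33) = (-0.4068,-3.8608)
  v6: (1-0.49)·(4.2,-1.37) + 0.49·(4.16,-2.11) = (4.1804,-1.7326)
Perimeter = Σ |v_{i+1} − v_i|:
  edge 1→2: √(-6.3254² + 1.0550²) = 6.4128 (running 6.4128)
  edge 2→3: √(-1.4670² + -2.6202²) = 3.0029 (running 9.4157)
  edge 3→4: √(0.0483² + -2.1626²) = 2.1631 (running 11.5788)
  edge 4→5: √(3.8497² + -0.9486²) = 3.9648 (running 15.5437)
  edge 5→6: √(4.5872² + 2.1282²) = 5.0568 (running 20.6005)
  edge 6→1: √(-0.6928² + 2.5482²) = 2.6407 (running 23.2412)
Perimeter = 23.2412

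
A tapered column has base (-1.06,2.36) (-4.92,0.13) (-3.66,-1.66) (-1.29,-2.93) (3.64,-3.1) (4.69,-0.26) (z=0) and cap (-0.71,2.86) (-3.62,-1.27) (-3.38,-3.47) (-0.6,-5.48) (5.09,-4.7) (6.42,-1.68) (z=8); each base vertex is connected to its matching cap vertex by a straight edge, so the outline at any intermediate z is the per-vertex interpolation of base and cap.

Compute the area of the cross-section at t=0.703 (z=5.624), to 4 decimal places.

Cross-section at t=0.703: each vertex is (1-t)·p0[i] + t·p1[i].
  v1: (1-0.703)·(-1.06,2.36) + 0.703·(-0.71,2.86) = (-0.8139,2.7115)
  v2: (1-0.703)·(-4.92,0.13) + 0.703·(-3.62,-1.27) = (-4.0061,-0.8542)
  v3: (1-0.703)·(-3.66,-1.66) + 0.703·(-3.38,-3.47) = (-3.4632,-2.9324)
  v4: (1-0.703)·(-1.29,-2.93) + 0.703·(-0.6,-5.48) = (-0.8049,-4.7226)
  v5: (1-0.703)·(3.64,-3.1) + 0.703·(5.09,-4.7) = (4.6593,-4.2248)
  v6: (1-0.703)·(4.69,-0.26) + 0.703·(6.42,-1.68) = (5.9062,-1.2583)
Shoelace sum Σ(x_i·y_{i+1} − x_{i+1}·y_i):
  i=1: -0.8139·-0.8542 − -4.0061·2.7115 = +11.5578 (running +11.5578)
  i=2: -4.0061·-2.9324 − -3.4632·-0.8542 = +8.7894 (running +20.3472)
  i=3: -3.4632·-4.7226 − -0.8049·-2.9324 = +13.9949 (running +34.3421)
  i=4: -0.8049·-4.2248 − 4.6593·-4.7226 = +25.4051 (running +59.7472)
  i=5: 4.6593·-1.2583 − 5.9062·-4.2248 = +19.0898 (running +78.8370)
  i=6: 5.9062·2.7115 − -0.8139·-1.2583 = +14.9905 (running +93.8275)
Area = |Σ|/2 = |93.8275|/2 = 46.9138

Area at t=0.703: 46.9138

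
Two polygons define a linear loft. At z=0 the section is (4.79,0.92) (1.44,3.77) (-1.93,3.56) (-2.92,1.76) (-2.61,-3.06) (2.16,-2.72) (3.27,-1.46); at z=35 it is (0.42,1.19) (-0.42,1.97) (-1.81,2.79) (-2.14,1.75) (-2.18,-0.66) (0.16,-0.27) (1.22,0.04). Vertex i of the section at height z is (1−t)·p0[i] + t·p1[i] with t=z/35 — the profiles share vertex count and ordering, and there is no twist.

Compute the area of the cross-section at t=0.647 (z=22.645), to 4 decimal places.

Cross-section at t=0.647: each vertex is (1-t)·p0[i] + t·p1[i].
  v1: (1-0.647)·(4.79,0.92) + 0.647·(0.42,1.19) = (1.9626,1.0947)
  v2: (1-0.647)·(1.44,3.77) + 0.647·(-0.42,1.97) = (0.2366,2.6054)
  v3: (1-0.647)·(-1.93,3.56) + 0.647·(-1.81,2.79) = (-1.8524,3.0618)
  v4: (1-0.647)·(-2.92,1.76) + 0.647·(-2.14,1.75) = (-2.4153,1.7535)
  v5: (1-0.647)·(-2.61,-3.06) + 0.647·(-2.18,-0.66) = (-2.3318,-1.5072)
  v6: (1-0.647)·(2.16,-2.72) + 0.647·(0.16,-0.27) = (0.8660,-1.1349)
  v7: (1-0.647)·(3.27,-1.46) + 0.647·(1.22,0.04) = (1.9436,-0.4895)
Shoelace sum Σ(x_i·y_{i+1} − x_{i+1}·y_i):
  i=1: 1.9626·2.6054 − 0.2366·1.0947 = +4.8544 (running +4.8544)
  i=2: 0.2366·3.0618 − -1.8524·2.6054 = +5.5505 (running +10.4049)
  i=3: -1.8524·1.7535 − -2.4153·3.0618 = +4.1471 (running +14.5520)
  i=4: -2.4153·-1.5072 − -2.3318·1.7535 = +7.7293 (running +22.2813)
  i=5: -2.3318·-1.1349 − 0.8660·-1.5072 = +3.9515 (running +26.2328)
  i=6: 0.8660·-0.4895 − 1.9436·-1.1349 = +1.7818 (running +28.0146)
  i=7: 1.9436·1.0947 − 1.9626·-0.4895 = +3.0884 (running +31.1030)
Area = |Σ|/2 = |31.1030|/2 = 15.5515

Area at t=0.647: 15.5515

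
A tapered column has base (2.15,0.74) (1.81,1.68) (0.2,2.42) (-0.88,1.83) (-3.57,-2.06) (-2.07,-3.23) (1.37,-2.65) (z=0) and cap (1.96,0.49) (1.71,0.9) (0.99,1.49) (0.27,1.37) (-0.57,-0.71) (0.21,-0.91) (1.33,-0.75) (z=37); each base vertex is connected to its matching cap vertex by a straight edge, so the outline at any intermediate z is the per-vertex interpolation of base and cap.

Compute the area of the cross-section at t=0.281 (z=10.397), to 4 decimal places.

Cross-section at t=0.281: each vertex is (1-t)·p0[i] + t·p1[i].
  v1: (1-0.281)·(2.15,0.74) + 0.281·(1.96,0.49) = (2.0966,0.6697)
  v2: (1-0.281)·(1.81,1.68) + 0.281·(1.71,0.9) = (1.7819,1.4608)
  v3: (1-0.281)·(0.2,2.42) + 0.281·(0.99,1.49) = (0.4220,2.1587)
  v4: (1-0.281)·(-0.88,1.83) + 0.281·(0.27,1.37) = (-0.5568,1.7007)
  v5: (1-0.281)·(-3.57,-2.06) + 0.281·(-0.57,-0.71) = (-2.7270,-1.6806)
  v6: (1-0.281)·(-2.07,-3.23) + 0.281·(0.21,-0.91) = (-1.4293,-2.5781)
  v7: (1-0.281)·(1.37,-2.65) + 0.281·(1.33,-0.75) = (1.3588,-2.1161)
Shoelace sum Σ(x_i·y_{i+1} − x_{i+1}·y_i):
  i=1: 2.0966·1.4608 − 1.7819·0.6697 = +1.8693 (running +1.8693)
  i=2: 1.7819·2.1587 − 0.4220·1.4608 = +3.2301 (running +5.0994)
  i=3: 0.4220·1.7007 − -0.5568·2.1587 = +1.9198 (running +7.0192)
  i=4: -0.5568·-1.6806 − -2.7270·1.7007 = +5.5738 (running +12.5930)
  i=5: -2.7270·-2.5781 − -1.4293·-1.6806 = +4.6282 (running +17.2212)
  i=6: -1.4293·-2.1161 − 1.3588·-2.5781 = +6.5276 (running +23.7488)
  i=7: 1.3588·0.6697 − 2.0966·-2.1161 = +5.3467 (running +29.0954)
Area = |Σ|/2 = |29.0954|/2 = 14.5477

Area at t=0.281: 14.5477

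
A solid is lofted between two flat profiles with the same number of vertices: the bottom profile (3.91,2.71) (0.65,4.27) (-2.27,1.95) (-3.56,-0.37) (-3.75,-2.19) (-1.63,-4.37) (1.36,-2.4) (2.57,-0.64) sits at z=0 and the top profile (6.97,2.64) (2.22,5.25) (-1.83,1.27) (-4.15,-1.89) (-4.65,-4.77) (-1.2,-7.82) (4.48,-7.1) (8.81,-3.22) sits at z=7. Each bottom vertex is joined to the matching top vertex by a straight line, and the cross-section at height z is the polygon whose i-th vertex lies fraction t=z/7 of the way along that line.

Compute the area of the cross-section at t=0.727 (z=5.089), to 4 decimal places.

Cross-section at t=0.727: each vertex is (1-t)·p0[i] + t·p1[i].
  v1: (1-0.727)·(3.91,2.71) + 0.727·(6.97,2.64) = (6.1346,2.6591)
  v2: (1-0.727)·(0.65,4.27) + 0.727·(2.22,5.25) = (1.7914,4.9825)
  v3: (1-0.727)·(-2.27,1.95) + 0.727·(-1.83,1.27) = (-1.9501,1.4556)
  v4: (1-0.727)·(-3.56,-0.37) + 0.727·(-4.15,-1.89) = (-3.9889,-1.4750)
  v5: (1-0.727)·(-3.75,-2.19) + 0.727·(-4.65,-4.77) = (-4.4043,-4.0657)
  v6: (1-0.727)·(-1.63,-4.37) + 0.727·(-1.2,-7.82) = (-1.3174,-6.8781)
  v7: (1-0.727)·(1.36,-2.4) + 0.727·(4.48,-7.1) = (3.6282,-5.8169)
  v8: (1-0.727)·(2.57,-0.64) + 0.727·(8.81,-3.22) = (7.1065,-2.5157)
Shoelace sum Σ(x_i·y_{i+1} − x_{i+1}·y_i):
  i=1: 6.1346·4.9825 − 1.7914·2.6591 = +25.8020 (running +25.8020)
  i=2: 1.7914·1.4556 − -1.9501·4.9825 = +12.3240 (running +38.1260)
  i=3: -1.9501·-1.4750 − -3.9889·1.4556 = +8.6830 (running +46.8090)
  i=4: -3.9889·-4.0657 − -4.4043·-1.4750 = +9.7211 (running +56.5301)
  i=5: -4.4043·-6.8781 − -1.3174·-4.0657 = +24.9374 (running +81.4675)
  i=6: -1.3174·-5.8169 − 3.6282·-6.8781 = +32.6187 (running +114.0862)
  i=7: 3.6282·-2.5157 − 7.1065·-5.8169 = +32.2103 (running +146.2964)
  i=8: 7.1065·2.6591 − 6.1346·-2.5157 = +34.3295 (running +180.6260)
Area = |Σ|/2 = |180.6260|/2 = 90.3130

Area at t=0.727: 90.3130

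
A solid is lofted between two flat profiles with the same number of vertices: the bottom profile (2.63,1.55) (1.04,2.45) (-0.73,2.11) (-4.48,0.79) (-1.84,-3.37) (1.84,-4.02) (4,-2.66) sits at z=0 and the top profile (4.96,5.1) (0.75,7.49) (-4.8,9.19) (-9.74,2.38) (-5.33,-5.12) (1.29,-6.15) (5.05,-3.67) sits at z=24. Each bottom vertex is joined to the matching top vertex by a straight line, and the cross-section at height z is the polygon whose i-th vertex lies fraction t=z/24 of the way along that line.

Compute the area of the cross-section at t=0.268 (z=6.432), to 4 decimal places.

Cross-section at t=0.268: each vertex is (1-t)·p0[i] + t·p1[i].
  v1: (1-0.268)·(2.63,1.55) + 0.268·(4.96,5.1) = (3.2544,2.5014)
  v2: (1-0.268)·(1.04,2.45) + 0.268·(0.75,7.49) = (0.9623,3.8007)
  v3: (1-0.268)·(-0.73,2.11) + 0.268·(-4.8,9.19) = (-1.8208,4.0074)
  v4: (1-0.268)·(-4.48,0.79) + 0.268·(-9.74,2.38) = (-5.8897,1.2161)
  v5: (1-0.268)·(-1.84,-3.37) + 0.268·(-5.33,-5.12) = (-2.7753,-3.8390)
  v6: (1-0.268)·(1.84,-4.02) + 0.268·(1.29,-6.15) = (1.6926,-4.5908)
  v7: (1-0.268)·(4,-2.66) + 0.268·(5.05,-3.67) = (4.2814,-2.9307)
Shoelace sum Σ(x_i·y_{i+1} − x_{i+1}·y_i):
  i=1: 3.2544·3.8007 − 0.9623·2.5014 = +9.9622 (running +9.9622)
  i=2: 0.9623·4.0074 − -1.8208·3.8007 = +10.7765 (running +20.7386)
  i=3: -1.8208·1.2161 − -5.8897·4.0074 = +21.3883 (running +42.1269)
  i=4: -5.8897·-3.8390 − -2.7753·1.2161 = +25.9856 (running +68.1125)
  i=5: -2.7753·-4.5908 − 1.6926·-3.8390 = +19.2389 (running +87.3515)
  i=6: 1.6926·-2.9307 − 4.2814·-4.5908 = +14.6948 (running +102.0462)
  i=7: 4.2814·2.5014 − 3.2544·-2.9307 = +20.2472 (running +122.2934)
Area = |Σ|/2 = |122.2934|/2 = 61.1467

Area at t=0.268: 61.1467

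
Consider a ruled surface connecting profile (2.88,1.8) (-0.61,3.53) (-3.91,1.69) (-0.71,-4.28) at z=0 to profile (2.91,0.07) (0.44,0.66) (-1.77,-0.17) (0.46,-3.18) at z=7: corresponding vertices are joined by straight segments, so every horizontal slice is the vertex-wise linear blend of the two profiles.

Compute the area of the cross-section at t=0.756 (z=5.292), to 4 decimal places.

Cross-section at t=0.756: each vertex is (1-t)·p0[i] + t·p1[i].
  v1: (1-0.756)·(2.88,1.8) + 0.756·(2.91,0.07) = (2.9027,0.4921)
  v2: (1-0.756)·(-0.61,3.53) + 0.756·(0.44,0.66) = (0.1838,1.3603)
  v3: (1-0.756)·(-3.91,1.69) + 0.756·(-1.77,-0.17) = (-2.2922,0.2838)
  v4: (1-0.756)·(-0.71,-4.28) + 0.756·(0.46,-3.18) = (0.1745,-3.4484)
Shoelace sum Σ(x_i·y_{i+1} − x_{i+1}·y_i):
  i=1: 2.9027·1.3603 − 0.1838·0.4921 = +3.8580 (running +3.8580)
  i=2: 0.1838·0.2838 − -2.2922·1.3603 = +3.1701 (running +7.0282)
  i=3: -2.2922·-3.4484 − 0.1745·0.2838 = +7.8547 (running +14.8829)
  i=4: 0.1745·0.4921 − 2.9027·-3.4484 = +10.0955 (running +24.9784)
Area = |Σ|/2 = |24.9784|/2 = 12.4892

Area at t=0.756: 12.4892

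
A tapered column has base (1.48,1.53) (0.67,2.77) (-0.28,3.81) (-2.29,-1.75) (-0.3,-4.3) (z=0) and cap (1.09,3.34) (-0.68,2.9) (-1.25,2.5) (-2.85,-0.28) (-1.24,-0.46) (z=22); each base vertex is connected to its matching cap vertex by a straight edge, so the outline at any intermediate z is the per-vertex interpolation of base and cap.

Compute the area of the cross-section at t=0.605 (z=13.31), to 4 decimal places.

Area at t=0.605: 9.6309

Cross-section at t=0.605: each vertex is (1-t)·p0[i] + t·p1[i].
  v1: (1-0.605)·(1.48,1.53) + 0.605·(1.09,3.34) = (1.2441,2.6250)
  v2: (1-0.605)·(0.67,2.77) + 0.605·(-0.68,2.9) = (-0.1467,2.8487)
  v3: (1-0.605)·(-0.28,3.81) + 0.605·(-1.25,2.5) = (-0.8669,3.0175)
  v4: (1-0.605)·(-2.29,-1.75) + 0.605·(-2.85,-0.28) = (-2.6288,-0.8607)
  v5: (1-0.605)·(-0.3,-4.3) + 0.605·(-1.24,-0.46) = (-0.8687,-1.9768)
Shoelace sum Σ(x_i·y_{i+1} − x_{i+1}·y_i):
  i=1: 1.2441·2.8487 − -0.1467·2.6250 = +3.9291 (running +3.9291)
  i=2: -0.1467·3.0175 − -0.8669·2.8487 = +2.0265 (running +5.9556)
  i=3: -0.8669·-0.8607 − -2.6288·3.0175 = +8.6783 (running +14.6340)
  i=4: -2.6288·-1.9768 − -0.8687·-0.8607 = +4.4490 (running +19.0829)
  i=5: -0.8687·2.6250 − 1.2441·-1.9768 = +0.1789 (running +19.2618)
Area = |Σ|/2 = |19.2618|/2 = 9.6309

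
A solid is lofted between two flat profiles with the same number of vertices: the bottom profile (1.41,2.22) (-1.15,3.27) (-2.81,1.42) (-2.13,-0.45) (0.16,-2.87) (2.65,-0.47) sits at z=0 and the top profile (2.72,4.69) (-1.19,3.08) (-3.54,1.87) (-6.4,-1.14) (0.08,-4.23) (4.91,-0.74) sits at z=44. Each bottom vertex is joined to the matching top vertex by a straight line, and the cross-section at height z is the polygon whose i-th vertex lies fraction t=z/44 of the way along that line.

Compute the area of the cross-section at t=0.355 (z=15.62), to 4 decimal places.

Area at t=0.355: 30.5303

Cross-section at t=0.355: each vertex is (1-t)·p0[i] + t·p1[i].
  v1: (1-0.355)·(1.41,2.22) + 0.355·(2.72,4.69) = (1.8750,3.0969)
  v2: (1-0.355)·(-1.15,3.27) + 0.355·(-1.19,3.08) = (-1.1642,3.2026)
  v3: (1-0.355)·(-2.81,1.42) + 0.355·(-3.54,1.87) = (-3.0692,1.5797)
  v4: (1-0.355)·(-2.13,-0.45) + 0.355·(-6.4,-1.14) = (-3.6458,-0.6949)
  v5: (1-0.355)·(0.16,-2.87) + 0.355·(0.08,-4.23) = (0.1316,-3.3528)
  v6: (1-0.355)·(2.65,-0.47) + 0.355·(4.91,-0.74) = (3.4523,-0.5658)
Shoelace sum Σ(x_i·y_{i+1} − x_{i+1}·y_i):
  i=1: 1.8750·3.2026 − -1.1642·3.0969 = +9.6103 (running +9.6103)
  i=2: -1.1642·1.5797 − -3.0692·3.2026 = +7.9900 (running +17.6003)
  i=3: -3.0692·-0.6949 − -3.6458·1.5797 = +7.8924 (running +25.4927)
  i=4: -3.6458·-3.3528 − 0.1316·-0.6949 = +12.3153 (running +37.8080)
  i=5: 0.1316·-0.5658 − 3.4523·-3.3528 = +11.5004 (running +49.3084)
  i=6: 3.4523·3.0969 − 1.8750·-0.5658 = +11.7523 (running +61.0606)
Area = |Σ|/2 = |61.0606|/2 = 30.5303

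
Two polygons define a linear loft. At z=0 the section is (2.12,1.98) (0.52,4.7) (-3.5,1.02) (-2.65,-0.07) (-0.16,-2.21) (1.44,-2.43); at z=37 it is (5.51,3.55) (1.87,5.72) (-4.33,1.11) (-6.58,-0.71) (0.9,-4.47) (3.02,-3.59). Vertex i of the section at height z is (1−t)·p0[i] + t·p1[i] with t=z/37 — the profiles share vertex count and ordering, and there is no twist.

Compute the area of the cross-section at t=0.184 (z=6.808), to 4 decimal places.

Area at t=0.184: 29.4974

Cross-section at t=0.184: each vertex is (1-t)·p0[i] + t·p1[i].
  v1: (1-0.184)·(2.12,1.98) + 0.184·(5.51,3.55) = (2.7438,2.2689)
  v2: (1-0.184)·(0.52,4.7) + 0.184·(1.87,5.72) = (0.7684,4.8877)
  v3: (1-0.184)·(-3.5,1.02) + 0.184·(-4.33,1.11) = (-3.6527,1.0366)
  v4: (1-0.184)·(-2.65,-0.07) + 0.184·(-6.58,-0.71) = (-3.3731,-0.1878)
  v5: (1-0.184)·(-0.16,-2.21) + 0.184·(0.9,-4.47) = (0.0350,-2.6258)
  v6: (1-0.184)·(1.44,-2.43) + 0.184·(3.02,-3.59) = (1.7307,-2.6434)
Shoelace sum Σ(x_i·y_{i+1} − x_{i+1}·y_i):
  i=1: 2.7438·4.8877 − 0.7684·2.2689 = +11.6672 (running +11.6672)
  i=2: 0.7684·1.0366 − -3.6527·4.8877 = +18.6498 (running +30.3170)
  i=3: -3.6527·-0.1878 − -3.3731·1.0366 = +4.1823 (running +34.4993)
  i=4: -3.3731·-2.6258 − 0.0350·-0.1878 = +8.8639 (running +43.3632)
  i=5: 0.0350·-2.6434 − 1.7307·-2.6258 = +4.4520 (running +47.8151)
  i=6: 1.7307·2.2689 − 2.7438·-2.6434 = +11.1798 (running +58.9949)
Area = |Σ|/2 = |58.9949|/2 = 29.4974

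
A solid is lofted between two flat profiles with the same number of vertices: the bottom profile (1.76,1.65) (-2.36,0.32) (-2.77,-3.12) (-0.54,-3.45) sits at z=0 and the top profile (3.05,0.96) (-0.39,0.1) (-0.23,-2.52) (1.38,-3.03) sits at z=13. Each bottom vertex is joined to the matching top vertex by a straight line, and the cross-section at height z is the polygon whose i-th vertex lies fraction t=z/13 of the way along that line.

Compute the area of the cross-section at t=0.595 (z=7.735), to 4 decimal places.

Cross-section at t=0.595: each vertex is (1-t)·p0[i] + t·p1[i].
  v1: (1-0.595)·(1.76,1.65) + 0.595·(3.05,0.96) = (2.5275,1.2394)
  v2: (1-0.595)·(-2.36,0.32) + 0.595·(-0.39,0.1) = (-1.1879,0.1891)
  v3: (1-0.595)·(-2.77,-3.12) + 0.595·(-0.23,-2.52) = (-1.2587,-2.7630)
  v4: (1-0.595)·(-0.54,-3.45) + 0.595·(1.38,-3.03) = (0.6024,-3.2001)
Shoelace sum Σ(x_i·y_{i+1} − x_{i+1}·y_i):
  i=1: 2.5275·0.1891 − -1.1879·1.2394 = +1.9502 (running +1.9502)
  i=2: -1.1879·-2.7630 − -1.2587·0.1891 = +3.5200 (running +5.4703)
  i=3: -1.2587·-3.2001 − 0.6024·-2.7630 = +5.6924 (running +11.1627)
  i=4: 0.6024·1.2394 − 2.5275·-3.2001 = +8.8351 (running +19.9977)
Area = |Σ|/2 = |19.9977|/2 = 9.9989

Area at t=0.595: 9.9989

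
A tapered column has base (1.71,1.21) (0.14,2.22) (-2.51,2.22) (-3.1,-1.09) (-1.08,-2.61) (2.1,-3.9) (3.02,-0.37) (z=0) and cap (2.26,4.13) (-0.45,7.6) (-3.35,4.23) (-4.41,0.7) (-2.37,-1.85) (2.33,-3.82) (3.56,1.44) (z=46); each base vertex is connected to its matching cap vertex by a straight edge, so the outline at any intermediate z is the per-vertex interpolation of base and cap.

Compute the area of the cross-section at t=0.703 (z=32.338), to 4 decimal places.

Cross-section at t=0.703: each vertex is (1-t)·p0[i] + t·p1[i].
  v1: (1-0.703)·(1.71,1.21) + 0.703·(2.26,4.13) = (2.0966,3.2628)
  v2: (1-0.703)·(0.14,2.22) + 0.703·(-0.45,7.6) = (-0.2748,6.0021)
  v3: (1-0.703)·(-2.51,2.22) + 0.703·(-3.35,4.23) = (-3.1005,3.6330)
  v4: (1-0.703)·(-3.1,-1.09) + 0.703·(-4.41,0.7) = (-4.0209,0.1684)
  v5: (1-0.703)·(-1.08,-2.61) + 0.703·(-2.37,-1.85) = (-1.9869,-2.0757)
  v6: (1-0.703)·(2.1,-3.9) + 0.703·(2.33,-3.82) = (2.2617,-3.8438)
  v7: (1-0.703)·(3.02,-0.37) + 0.703·(3.56,1.44) = (3.3996,0.9024)
Shoelace sum Σ(x_i·y_{i+1} − x_{i+1}·y_i):
  i=1: 2.0966·6.0021 − -0.2748·3.2628 = +13.4809 (running +13.4809)
  i=2: -0.2748·3.6330 − -3.1005·6.0021 = +17.6115 (running +31.0924)
  i=3: -3.1005·0.1684 − -4.0209·3.6330 = +14.0861 (running +45.1785)
  i=4: -4.0209·-2.0757 − -1.9869·0.1684 = +8.6809 (running +53.8594)
  i=5: -1.9869·-3.8438 − 2.2617·-2.0757 = +12.3317 (running +66.1911)
  i=6: 2.2617·0.9024 − 3.3996·-3.8438 = +15.1083 (running +81.2994)
  i=7: 3.3996·3.2628 − 2.0966·0.9024 = +9.2001 (running +90.4995)
Area = |Σ|/2 = |90.4995|/2 = 45.2497

Area at t=0.703: 45.2497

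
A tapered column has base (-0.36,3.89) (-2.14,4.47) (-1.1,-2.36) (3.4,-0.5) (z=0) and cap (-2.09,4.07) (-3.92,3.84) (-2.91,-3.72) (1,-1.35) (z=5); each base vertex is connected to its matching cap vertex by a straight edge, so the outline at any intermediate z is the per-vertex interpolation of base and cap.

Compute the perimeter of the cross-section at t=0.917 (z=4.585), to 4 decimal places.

Cross-section at t=0.917: each vertex is (1-t)·p0[i] + t·p1[i].
  v1: (1-0.917)·(-0.36,3.89) + 0.917·(-2.09,4.07) = (-1.9464,4.0551)
  v2: (1-0.917)·(-2.14,4.47) + 0.917·(-3.92,3.84) = (-3.7723,3.8923)
  v3: (1-0.917)·(-1.1,-2.36) + 0.917·(-2.91,-3.72) = (-2.7598,-3.6071)
  v4: (1-0.917)·(3.4,-0.5) + 0.917·(1,-1.35) = (1.1992,-1.2795)
Perimeter = Σ |v_{i+1} − v_i|:
  edge 1→2: √(-1.8259² + -0.1628²) = 1.8331 (running 1.8331)
  edge 2→3: √(1.0125² + -7.4994²) = 7.5674 (running 9.4005)
  edge 3→4: √(3.9590² + 2.3277²) = 4.5925 (running 13.9931)
  edge 4→1: √(-3.1456² + 5.3345²) = 6.1929 (running 20.1860)
Perimeter = 20.1860

Perimeter at t=0.917: 20.1860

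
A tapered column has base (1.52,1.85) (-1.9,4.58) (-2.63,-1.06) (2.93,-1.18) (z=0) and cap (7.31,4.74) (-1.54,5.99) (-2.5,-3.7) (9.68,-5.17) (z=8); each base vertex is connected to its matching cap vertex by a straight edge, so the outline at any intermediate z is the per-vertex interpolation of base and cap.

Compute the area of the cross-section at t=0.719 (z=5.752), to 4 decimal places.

Area at t=0.719: 72.0774

Cross-section at t=0.719: each vertex is (1-t)·p0[i] + t·p1[i].
  v1: (1-0.719)·(1.52,1.85) + 0.719·(7.31,4.74) = (5.6830,3.9279)
  v2: (1-0.719)·(-1.9,4.58) + 0.719·(-1.54,5.99) = (-1.6412,5.5938)
  v3: (1-0.719)·(-2.63,-1.06) + 0.719·(-2.5,-3.7) = (-2.5365,-2.9582)
  v4: (1-0.719)·(2.93,-1.18) + 0.719·(9.68,-5.17) = (7.7832,-4.0488)
Shoelace sum Σ(x_i·y_{i+1} − x_{i+1}·y_i):
  i=1: 5.6830·5.5938 − -1.6412·3.9279 = +38.2359 (running +38.2359)
  i=2: -1.6412·-2.9582 − -2.5365·5.5938 = +19.0436 (running +57.2795)
  i=3: -2.5365·-4.0488 − 7.7832·-2.9582 = +33.2940 (running +90.5736)
  i=4: 7.7832·3.9279 − 5.6830·-4.0488 = +53.5813 (running +144.1549)
Area = |Σ|/2 = |144.1549|/2 = 72.0774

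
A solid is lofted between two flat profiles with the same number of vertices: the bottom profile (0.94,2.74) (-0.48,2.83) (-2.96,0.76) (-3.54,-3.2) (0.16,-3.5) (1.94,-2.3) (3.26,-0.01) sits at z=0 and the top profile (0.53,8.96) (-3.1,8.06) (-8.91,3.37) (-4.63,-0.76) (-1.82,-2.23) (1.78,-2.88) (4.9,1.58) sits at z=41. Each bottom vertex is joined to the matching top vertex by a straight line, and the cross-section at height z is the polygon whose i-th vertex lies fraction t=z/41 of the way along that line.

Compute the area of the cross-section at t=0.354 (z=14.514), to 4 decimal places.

Area at t=0.354: 48.7431

Cross-section at t=0.354: each vertex is (1-t)·p0[i] + t·p1[i].
  v1: (1-0.354)·(0.94,2.74) + 0.354·(0.53,8.96) = (0.7949,4.9419)
  v2: (1-0.354)·(-0.48,2.83) + 0.354·(-3.1,8.06) = (-1.4075,4.6814)
  v3: (1-0.354)·(-2.96,0.76) + 0.354·(-8.91,3.37) = (-5.0663,1.6839)
  v4: (1-0.354)·(-3.54,-3.2) + 0.354·(-4.63,-0.76) = (-3.9259,-2.3362)
  v5: (1-0.354)·(0.16,-3.5) + 0.354·(-1.82,-2.23) = (-0.5409,-3.0504)
  v6: (1-0.354)·(1.94,-2.3) + 0.354·(1.78,-2.88) = (1.8834,-2.5053)
  v7: (1-0.354)·(3.26,-0.01) + 0.354·(4.9,1.58) = (3.8406,0.5529)
Shoelace sum Σ(x_i·y_{i+1} − x_{i+1}·y_i):
  i=1: 0.7949·4.6814 − -1.4075·4.9419 = +10.6767 (running +10.6767)
  i=2: -1.4075·1.6839 − -5.0663·4.6814 = +21.3474 (running +32.0240)
  i=3: -5.0663·-2.3362 − -3.9259·1.6839 = +18.4470 (running +50.4710)
  i=4: -3.9259·-3.0504 − -0.5409·-2.3362 = +10.7118 (running +61.1828)
  i=5: -0.5409·-2.5053 − 1.8834·-3.0504 = +7.1002 (running +68.2831)
  i=6: 1.8834·0.5529 − 3.8406·-2.5053 = +10.6631 (running +78.9461)
  i=7: 3.8406·4.9419 − 0.7949·0.5529 = +18.5401 (running +97.4863)
Area = |Σ|/2 = |97.4863|/2 = 48.7431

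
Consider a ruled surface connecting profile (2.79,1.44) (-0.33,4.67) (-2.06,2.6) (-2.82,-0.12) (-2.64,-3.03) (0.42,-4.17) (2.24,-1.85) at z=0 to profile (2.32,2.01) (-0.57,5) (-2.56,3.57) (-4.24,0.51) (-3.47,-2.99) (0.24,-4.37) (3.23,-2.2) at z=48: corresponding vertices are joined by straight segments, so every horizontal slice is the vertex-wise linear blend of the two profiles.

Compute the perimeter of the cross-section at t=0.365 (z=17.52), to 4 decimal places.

Cross-section at t=0.365: each vertex is (1-t)·p0[i] + t·p1[i].
  v1: (1-0.365)·(2.79,1.44) + 0.365·(2.32,2.01) = (2.6184,1.6481)
  v2: (1-0.365)·(-0.33,4.67) + 0.365·(-0.57,5) = (-0.4176,4.7904)
  v3: (1-0.365)·(-2.06,2.6) + 0.365·(-2.56,3.57) = (-2.2425,2.9540)
  v4: (1-0.365)·(-2.82,-0.12) + 0.365·(-4.24,0.51) = (-3.3383,0.1100)
  v5: (1-0.365)·(-2.64,-3.03) + 0.365·(-3.47,-2.99) = (-2.9430,-3.0154)
  v6: (1-0.365)·(0.42,-4.17) + 0.365·(0.24,-4.37) = (0.3543,-4.2430)
  v7: (1-0.365)·(2.24,-1.85) + 0.365·(3.23,-2.2) = (2.6014,-1.9778)
Perimeter = Σ |v_{i+1} − v_i|:
  edge 1→2: √(-3.0360² + 3.1424²) = 4.3695 (running 4.3695)
  edge 2→3: √(-1.8249² + -1.8364²) = 2.5889 (running 6.9584)
  edge 3→4: √(-1.0958² + -2.8441²) = 3.0479 (running 10.0063)
  edge 4→5: √(0.3954² + -3.1253²) = 3.1503 (running 13.1566)
  edge 5→6: √(3.2973² + -1.2276²) = 3.5184 (running 16.6749)
  edge 6→7: √(2.2471² + 2.2652²) = 3.1907 (running 19.8656)
  edge 7→1: √(0.0171² + 3.6258²) = 3.6258 (running 23.4915)
Perimeter = 23.4915

Perimeter at t=0.365: 23.4915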